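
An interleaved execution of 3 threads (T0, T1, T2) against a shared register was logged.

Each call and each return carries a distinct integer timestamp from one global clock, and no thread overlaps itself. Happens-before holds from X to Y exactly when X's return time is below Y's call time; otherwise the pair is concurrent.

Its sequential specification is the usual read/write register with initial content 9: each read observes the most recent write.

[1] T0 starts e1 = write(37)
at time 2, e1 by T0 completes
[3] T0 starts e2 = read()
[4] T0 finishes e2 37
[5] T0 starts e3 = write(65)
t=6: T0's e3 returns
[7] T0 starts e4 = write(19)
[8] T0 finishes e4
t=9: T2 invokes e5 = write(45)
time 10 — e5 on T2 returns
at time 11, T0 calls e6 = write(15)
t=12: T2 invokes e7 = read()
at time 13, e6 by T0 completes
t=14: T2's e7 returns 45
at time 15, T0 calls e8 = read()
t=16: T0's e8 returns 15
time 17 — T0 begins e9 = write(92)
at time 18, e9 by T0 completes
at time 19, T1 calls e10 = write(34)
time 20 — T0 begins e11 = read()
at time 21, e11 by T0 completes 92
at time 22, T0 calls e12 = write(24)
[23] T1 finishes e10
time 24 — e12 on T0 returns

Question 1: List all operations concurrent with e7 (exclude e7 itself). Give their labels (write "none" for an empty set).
e6

overlap test against e7 [12,14]: concurrent iff the interval meets 12..14
e1 [1,2]: before
e2 [3,4]: before
e3 [5,6]: before
e4 [7,8]: before
e5 [9,10]: before
e6 [11,13]: concurrent
e8 [15,16]: after
e9 [17,18]: after
e10 [19,23]: after
e11 [20,21]: after
e12 [22,24]: after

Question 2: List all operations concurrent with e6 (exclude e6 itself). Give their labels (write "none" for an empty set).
e7

e6 spans [11,13]; an op avoiding the whole window 11..13 is ordered, any other is concurrent
e1 [1,2]: before
e2 [3,4]: before
e3 [5,6]: before
e4 [7,8]: before
e5 [9,10]: before
e7 [12,14]: concurrent
e8 [15,16]: after
e9 [17,18]: after
e10 [19,23]: after
e11 [20,21]: after
e12 [22,24]: after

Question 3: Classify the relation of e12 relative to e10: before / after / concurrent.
concurrent

e12 spans [22,24], e10 spans [19,23]
the intervals overlap in both directions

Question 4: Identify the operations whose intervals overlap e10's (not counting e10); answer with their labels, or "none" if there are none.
e11, e12

e10 runs from 19 to 23; window-overlapping ops are concurrent
e1 [1,2]: before
e2 [3,4]: before
e3 [5,6]: before
e4 [7,8]: before
e5 [9,10]: before
e6 [11,13]: before
e7 [12,14]: before
e8 [15,16]: before
e9 [17,18]: before
e11 [20,21]: concurrent
e12 [22,24]: concurrent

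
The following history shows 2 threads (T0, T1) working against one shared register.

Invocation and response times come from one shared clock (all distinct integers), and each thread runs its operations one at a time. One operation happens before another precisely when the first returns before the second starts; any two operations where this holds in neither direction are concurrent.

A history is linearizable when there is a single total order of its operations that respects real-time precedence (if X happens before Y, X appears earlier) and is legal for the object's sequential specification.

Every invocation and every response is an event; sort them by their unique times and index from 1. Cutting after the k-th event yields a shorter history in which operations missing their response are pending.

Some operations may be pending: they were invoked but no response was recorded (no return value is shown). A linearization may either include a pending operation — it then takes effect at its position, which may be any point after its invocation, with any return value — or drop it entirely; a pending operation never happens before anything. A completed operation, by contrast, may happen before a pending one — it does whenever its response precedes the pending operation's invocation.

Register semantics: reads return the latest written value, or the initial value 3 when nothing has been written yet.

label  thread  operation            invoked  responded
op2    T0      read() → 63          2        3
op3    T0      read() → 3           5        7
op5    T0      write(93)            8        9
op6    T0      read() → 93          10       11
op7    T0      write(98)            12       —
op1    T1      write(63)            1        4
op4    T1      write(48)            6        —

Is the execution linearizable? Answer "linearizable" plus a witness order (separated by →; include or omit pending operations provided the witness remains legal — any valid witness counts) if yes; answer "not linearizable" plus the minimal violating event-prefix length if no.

not linearizable — minimal violating prefix: 7 events

through event 6 a valid linearization exists; event 7 (op3 responding at time 7) ends that
the 3 completed operations admit 2 real-time orders; each fails the register replay
including or dropping the 1 pending operation (op4) in any combination fails
sample order op1, op2, op3 (pending dropped) stalls at step 3 — op3 read() → 3 has no legal effect
sample order op2, op1, op3 (pending dropped) stalls at step 1 — op2 read() → 63 has no legal effect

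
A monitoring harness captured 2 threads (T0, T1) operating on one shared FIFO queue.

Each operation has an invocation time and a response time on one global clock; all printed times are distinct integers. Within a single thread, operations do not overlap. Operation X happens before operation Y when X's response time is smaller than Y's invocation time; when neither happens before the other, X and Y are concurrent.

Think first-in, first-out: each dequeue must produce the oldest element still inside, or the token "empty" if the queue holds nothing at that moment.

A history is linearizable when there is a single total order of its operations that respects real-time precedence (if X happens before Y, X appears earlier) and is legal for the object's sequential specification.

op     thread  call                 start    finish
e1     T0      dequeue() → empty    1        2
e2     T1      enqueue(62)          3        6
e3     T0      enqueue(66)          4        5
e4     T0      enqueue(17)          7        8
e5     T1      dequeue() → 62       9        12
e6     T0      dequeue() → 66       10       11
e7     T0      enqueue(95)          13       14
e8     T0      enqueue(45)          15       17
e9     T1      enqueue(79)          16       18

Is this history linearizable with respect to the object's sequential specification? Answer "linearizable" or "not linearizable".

a witness: e1, e2, e3, e4, e5, e6, e7, e8, e9
after step 1 (e1 dequeue() → empty): queue <>
after step 2 (e2 enqueue(62)): queue <62>
after step 3 (e3 enqueue(66)): queue <62,66>
after step 4 (e4 enqueue(17)): queue <62,66,17>
after step 5 (e5 dequeue() → 62): queue <66,17>
after step 6 (e6 dequeue() → 66): queue <17>
after step 7 (e7 enqueue(95)): queue <17,95>
after step 8 (e8 enqueue(45)): queue <17,95,45>
after step 9 (e9 enqueue(79)): queue <17,95,45,79>

linearizable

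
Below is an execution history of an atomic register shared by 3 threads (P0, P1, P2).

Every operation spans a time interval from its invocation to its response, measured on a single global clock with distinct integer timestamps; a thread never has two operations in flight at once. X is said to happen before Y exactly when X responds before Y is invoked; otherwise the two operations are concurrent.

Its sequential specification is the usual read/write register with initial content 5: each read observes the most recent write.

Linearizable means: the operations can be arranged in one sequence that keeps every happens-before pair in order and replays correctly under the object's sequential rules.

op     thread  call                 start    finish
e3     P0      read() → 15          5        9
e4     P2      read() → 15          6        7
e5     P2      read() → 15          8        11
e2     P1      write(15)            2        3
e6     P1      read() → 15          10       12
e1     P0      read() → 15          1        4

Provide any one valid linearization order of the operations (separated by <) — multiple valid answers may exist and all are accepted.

e2 < e1 < e3 < e4 < e5 < e6

step 1: e2 write(15) — value 15
step 2: e1 read() → 15 — value 15
step 3: e3 read() → 15 — value 15
step 4: e4 read() → 15 — value 15
step 5: e5 read() → 15 — value 15
step 6: e6 read() → 15 — value 15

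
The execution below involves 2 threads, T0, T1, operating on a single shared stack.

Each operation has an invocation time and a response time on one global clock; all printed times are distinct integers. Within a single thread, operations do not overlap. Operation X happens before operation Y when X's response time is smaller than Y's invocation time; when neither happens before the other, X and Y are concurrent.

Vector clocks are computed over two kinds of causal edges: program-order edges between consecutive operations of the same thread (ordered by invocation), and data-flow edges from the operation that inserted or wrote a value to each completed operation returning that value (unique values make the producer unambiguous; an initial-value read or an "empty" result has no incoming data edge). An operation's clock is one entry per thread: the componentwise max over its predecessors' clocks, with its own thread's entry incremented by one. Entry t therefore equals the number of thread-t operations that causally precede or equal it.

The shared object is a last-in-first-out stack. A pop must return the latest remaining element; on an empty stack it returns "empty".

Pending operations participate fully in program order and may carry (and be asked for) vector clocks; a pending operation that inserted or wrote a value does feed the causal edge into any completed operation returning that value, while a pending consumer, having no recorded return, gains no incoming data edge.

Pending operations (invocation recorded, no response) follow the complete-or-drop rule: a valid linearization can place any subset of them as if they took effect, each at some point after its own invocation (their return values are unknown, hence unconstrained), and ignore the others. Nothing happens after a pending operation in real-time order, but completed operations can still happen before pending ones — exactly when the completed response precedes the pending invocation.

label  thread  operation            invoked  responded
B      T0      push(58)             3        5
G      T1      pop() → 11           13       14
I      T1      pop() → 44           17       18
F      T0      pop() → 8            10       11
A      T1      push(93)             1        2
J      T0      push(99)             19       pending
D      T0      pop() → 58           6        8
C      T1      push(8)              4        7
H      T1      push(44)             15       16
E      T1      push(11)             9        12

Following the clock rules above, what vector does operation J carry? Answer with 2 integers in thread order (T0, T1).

(4, 2)

A, invoked 1, has no incoming edges; only T1's bump applies → (0, 1)
B, invoked 3, has no incoming edges; only T0's bump applies → (1, 0)
merge at C (invoked 4): VC(A)=(0, 1), own-thread bump on T1 → (0, 2)
merge at D (invoked 6): VC(B)=(1, 0), own-thread bump on T0 → (2, 0)
merge at E (invoked 9): VC(C)=(0, 2), own-thread bump on T1 → (0, 3)
merge at G (invoked 13): VC(E)=(0, 3), own-thread bump on T1 → (0, 4)
merge at H (invoked 15): VC(G)=(0, 4), own-thread bump on T1 → (0, 5)
merge at F (invoked 10): VC(C)=(0, 2), VC(D)=(2, 0), own-thread bump on T0 → (3, 2)
merge at I (invoked 17): VC(H)=(0, 5), own-thread bump on T1 → (0, 6)
merge at J (invoked 19): VC(F)=(3, 2), own-thread bump on T0 → (4, 2)
target: VC(J) = (4, 2)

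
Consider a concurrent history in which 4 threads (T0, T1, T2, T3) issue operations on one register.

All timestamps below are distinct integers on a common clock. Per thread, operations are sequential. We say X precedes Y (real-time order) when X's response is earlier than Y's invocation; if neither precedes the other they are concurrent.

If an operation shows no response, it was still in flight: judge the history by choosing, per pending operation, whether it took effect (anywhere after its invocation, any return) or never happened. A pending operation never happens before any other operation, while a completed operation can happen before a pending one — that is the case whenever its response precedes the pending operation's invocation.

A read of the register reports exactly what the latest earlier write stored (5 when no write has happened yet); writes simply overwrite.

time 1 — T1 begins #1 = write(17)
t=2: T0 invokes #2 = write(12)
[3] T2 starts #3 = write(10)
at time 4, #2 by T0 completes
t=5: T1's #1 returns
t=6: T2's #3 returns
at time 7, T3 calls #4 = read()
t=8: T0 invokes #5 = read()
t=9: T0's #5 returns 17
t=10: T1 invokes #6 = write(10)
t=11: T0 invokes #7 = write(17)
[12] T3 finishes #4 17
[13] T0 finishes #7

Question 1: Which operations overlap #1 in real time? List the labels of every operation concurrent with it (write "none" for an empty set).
#2, #3

concurrent with #1 ([1,5]): every op whose interval crosses 1..5
#2 [2,4]: concurrent
#3 [3,6]: concurrent
#4 [7,12]: after
#5 [8,9]: after
#6 [10,…): after
#7 [11,13]: after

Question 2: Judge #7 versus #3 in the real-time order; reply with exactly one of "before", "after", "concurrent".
after

#7 spans [11,13], #3 spans [3,6]
resp(#3)=6 < inv(#7)=11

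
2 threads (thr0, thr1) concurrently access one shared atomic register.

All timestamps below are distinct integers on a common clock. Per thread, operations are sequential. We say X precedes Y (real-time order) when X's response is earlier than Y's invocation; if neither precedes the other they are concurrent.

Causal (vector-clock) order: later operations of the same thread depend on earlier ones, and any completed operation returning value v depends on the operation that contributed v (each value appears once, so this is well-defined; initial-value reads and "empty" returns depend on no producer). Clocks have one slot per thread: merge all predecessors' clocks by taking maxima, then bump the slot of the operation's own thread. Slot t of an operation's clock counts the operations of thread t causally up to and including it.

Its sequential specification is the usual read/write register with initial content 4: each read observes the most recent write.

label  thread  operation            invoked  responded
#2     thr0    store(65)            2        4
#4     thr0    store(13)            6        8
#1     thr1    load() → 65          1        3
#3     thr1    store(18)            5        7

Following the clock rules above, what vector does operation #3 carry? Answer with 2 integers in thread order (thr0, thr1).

VC(#2, invoked at 2): no causal predecessors; +1 on thr0 → (1, 0)
#1 (invocation 1): componentwise max over VC(#2)=(1, 0), +1 at thr1, giving (1, 1)
#4 (invocation 6): componentwise max over VC(#2)=(1, 0), +1 at thr0, giving (2, 0)
#3 (invocation 5): componentwise max over VC(#1)=(1, 1), +1 at thr1, giving (1, 2)
target: VC(#3) = (1, 2)

(1, 2)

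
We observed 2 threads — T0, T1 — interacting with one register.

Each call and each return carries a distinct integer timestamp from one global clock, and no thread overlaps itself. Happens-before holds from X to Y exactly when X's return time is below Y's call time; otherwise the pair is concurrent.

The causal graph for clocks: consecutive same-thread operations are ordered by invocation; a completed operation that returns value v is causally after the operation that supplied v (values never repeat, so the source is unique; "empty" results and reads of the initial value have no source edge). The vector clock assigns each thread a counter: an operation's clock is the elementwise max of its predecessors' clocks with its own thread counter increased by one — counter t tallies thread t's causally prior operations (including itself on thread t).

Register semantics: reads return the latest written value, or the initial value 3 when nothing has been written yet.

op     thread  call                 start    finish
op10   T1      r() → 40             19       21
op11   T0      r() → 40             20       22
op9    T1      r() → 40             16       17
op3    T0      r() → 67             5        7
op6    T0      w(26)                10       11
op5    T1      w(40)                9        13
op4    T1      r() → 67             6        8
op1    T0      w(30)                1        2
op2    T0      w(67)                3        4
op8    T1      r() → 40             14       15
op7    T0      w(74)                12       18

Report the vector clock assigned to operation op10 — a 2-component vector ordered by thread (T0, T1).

(2, 5)

op1 (invocation 1): nothing precedes it; T0's component alone gives (1, 0)
from VC(op1)=(1, 0), op2 (invoked 3) maxes components and bumps T0 → (2, 0)
from VC(op2)=(2, 0), op4 (invoked 6) maxes components and bumps T1 → (2, 1)
from VC(op2)=(2, 0), op3 (invoked 5) maxes components and bumps T0 → (3, 0)
from VC(op4)=(2, 1), op5 (invoked 9) maxes components and bumps T1 → (2, 2)
from VC(op3)=(3, 0), op6 (invoked 10) maxes components and bumps T0 → (4, 0)
from VC(op5)=(2, 2), op8 (invoked 14) maxes components and bumps T1 → (2, 3)
from VC(op6)=(4, 0), op7 (invoked 12) maxes components and bumps T0 → (5, 0)
from VC(op5)=(2, 2), VC(op8)=(2, 3), op9 (invoked 16) maxes components and bumps T1 → (2, 4)
from VC(op5)=(2, 2), VC(op9)=(2, 4), op10 (invoked 19) maxes components and bumps T1 → (2, 5)
from VC(op5)=(2, 2), VC(op7)=(5, 0), op11 (invoked 20) maxes components and bumps T0 → (6, 2)
target: VC(op10) = (2, 5)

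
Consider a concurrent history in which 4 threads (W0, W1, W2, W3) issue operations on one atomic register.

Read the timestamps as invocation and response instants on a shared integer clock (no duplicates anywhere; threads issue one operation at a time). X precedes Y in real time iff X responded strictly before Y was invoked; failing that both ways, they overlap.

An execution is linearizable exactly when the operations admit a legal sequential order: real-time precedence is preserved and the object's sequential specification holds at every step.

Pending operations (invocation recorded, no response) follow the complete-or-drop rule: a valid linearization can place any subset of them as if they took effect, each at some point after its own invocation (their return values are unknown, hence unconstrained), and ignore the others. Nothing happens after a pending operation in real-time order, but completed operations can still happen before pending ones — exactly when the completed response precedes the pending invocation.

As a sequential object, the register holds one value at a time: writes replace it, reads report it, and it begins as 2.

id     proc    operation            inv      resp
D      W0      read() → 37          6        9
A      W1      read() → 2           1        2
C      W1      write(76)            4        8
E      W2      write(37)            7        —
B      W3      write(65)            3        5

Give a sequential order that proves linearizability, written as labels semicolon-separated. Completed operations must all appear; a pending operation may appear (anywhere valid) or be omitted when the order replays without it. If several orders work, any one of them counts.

A; B; C; E; D

step 1: A read() → 2 — value 2
step 2: B write(65) — value 65
step 3: C write(76) — value 76
step 4: E write(37) (pending, included) — value 37
step 5: D read() → 37 — value 37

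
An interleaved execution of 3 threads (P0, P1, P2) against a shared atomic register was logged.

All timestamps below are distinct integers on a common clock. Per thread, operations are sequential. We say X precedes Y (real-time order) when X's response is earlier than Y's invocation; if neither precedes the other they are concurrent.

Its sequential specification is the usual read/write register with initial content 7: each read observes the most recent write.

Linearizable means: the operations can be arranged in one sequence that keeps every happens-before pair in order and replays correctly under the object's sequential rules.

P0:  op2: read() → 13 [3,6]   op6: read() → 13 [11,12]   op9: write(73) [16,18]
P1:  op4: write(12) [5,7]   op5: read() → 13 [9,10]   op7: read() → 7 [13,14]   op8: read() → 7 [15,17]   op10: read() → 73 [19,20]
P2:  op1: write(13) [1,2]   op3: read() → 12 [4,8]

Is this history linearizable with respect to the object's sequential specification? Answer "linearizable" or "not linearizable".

not linearizable

the violation lands at event 10, op5's response at time 10: events 1..9 linearize, events 1..10 do not
real-time-consistent orders of the 5 completed operations: 6 — all fail the atomic register replay
take op1, op2, op3, op4, op5: step 3 already fails, because op3 read() → 12 cannot occur there
take op1, op2, op4, op3, op5: step 5 already fails, because op5 read() → 13 cannot occur there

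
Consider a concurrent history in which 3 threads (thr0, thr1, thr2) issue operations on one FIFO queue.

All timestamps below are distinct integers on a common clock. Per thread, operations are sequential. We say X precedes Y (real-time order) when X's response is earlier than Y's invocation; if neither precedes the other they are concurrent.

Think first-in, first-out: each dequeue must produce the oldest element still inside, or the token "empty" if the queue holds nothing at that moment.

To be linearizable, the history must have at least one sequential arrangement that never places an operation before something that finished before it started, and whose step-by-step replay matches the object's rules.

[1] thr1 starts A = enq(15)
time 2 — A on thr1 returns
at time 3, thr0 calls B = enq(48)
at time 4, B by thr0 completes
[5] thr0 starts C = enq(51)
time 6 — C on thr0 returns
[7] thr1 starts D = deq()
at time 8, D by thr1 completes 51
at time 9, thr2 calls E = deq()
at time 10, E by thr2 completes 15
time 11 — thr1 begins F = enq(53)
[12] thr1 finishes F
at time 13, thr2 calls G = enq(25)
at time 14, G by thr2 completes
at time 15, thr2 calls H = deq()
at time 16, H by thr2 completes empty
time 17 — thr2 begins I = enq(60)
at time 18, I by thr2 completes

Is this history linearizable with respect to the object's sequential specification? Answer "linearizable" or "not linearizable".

not linearizable

events 1..7 are fine; event 8 — the response of D at time 8 — makes the prefix non-linearizable
the sole real-time-consistent order of 4 completed operations fails the FIFO queue replay
for example A, B, C, D fails at step 4: D deq() → 51 is not legal there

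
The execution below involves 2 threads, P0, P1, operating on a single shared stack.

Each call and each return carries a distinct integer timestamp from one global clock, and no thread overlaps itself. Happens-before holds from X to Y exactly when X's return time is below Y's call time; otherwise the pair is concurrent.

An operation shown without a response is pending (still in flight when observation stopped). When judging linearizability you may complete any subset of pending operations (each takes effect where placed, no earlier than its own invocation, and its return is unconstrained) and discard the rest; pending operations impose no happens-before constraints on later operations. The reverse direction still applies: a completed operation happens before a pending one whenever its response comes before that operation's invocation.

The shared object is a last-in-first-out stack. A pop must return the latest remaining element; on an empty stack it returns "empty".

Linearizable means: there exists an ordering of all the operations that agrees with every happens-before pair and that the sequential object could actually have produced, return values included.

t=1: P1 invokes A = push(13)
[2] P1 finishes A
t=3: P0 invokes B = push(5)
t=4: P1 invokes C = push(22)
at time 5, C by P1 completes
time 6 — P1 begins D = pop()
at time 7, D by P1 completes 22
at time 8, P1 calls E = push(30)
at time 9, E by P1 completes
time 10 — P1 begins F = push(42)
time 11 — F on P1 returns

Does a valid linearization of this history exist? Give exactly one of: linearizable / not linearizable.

linearizable

one valid linearization: A, B, C, D, E, F
after step 1 (A push(13)): stack <13>
after step 2 (B push(5) (pending, included)): stack <13,5>
after step 3 (C push(22)): stack <13,5,22>
after step 4 (D pop() → 22): stack <13,5>
after step 5 (E push(30)): stack <13,5,30>
after step 6 (F push(42)): stack <13,5,30,42>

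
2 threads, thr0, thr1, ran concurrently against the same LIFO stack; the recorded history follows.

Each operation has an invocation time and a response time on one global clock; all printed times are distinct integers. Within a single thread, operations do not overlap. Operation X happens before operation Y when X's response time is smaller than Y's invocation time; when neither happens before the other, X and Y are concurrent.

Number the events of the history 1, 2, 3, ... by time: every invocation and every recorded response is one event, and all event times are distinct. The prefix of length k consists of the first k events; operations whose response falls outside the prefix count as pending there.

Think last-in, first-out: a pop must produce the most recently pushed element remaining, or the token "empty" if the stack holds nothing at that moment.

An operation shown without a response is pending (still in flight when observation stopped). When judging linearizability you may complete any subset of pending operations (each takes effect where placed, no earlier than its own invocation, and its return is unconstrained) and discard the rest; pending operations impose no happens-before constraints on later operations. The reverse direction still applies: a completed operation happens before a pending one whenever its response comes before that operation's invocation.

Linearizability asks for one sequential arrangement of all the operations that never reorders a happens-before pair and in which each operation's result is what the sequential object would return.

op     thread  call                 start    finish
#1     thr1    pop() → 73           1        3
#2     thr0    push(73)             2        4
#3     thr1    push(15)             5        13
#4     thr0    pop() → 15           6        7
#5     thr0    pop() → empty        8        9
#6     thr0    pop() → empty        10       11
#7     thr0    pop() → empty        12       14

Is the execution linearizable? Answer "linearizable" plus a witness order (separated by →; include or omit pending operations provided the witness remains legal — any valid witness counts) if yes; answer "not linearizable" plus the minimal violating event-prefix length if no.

linearizable — witness: #2 → #1 → #3 → #4 → #5 → #6 → #7

after step 1 (#2 push(73)): stack <73>
after step 2 (#1 pop() → 73): stack <>
after step 3 (#3 push(15)): stack <15>
after step 4 (#4 pop() → 15): stack <>
after step 5 (#5 pop() → empty): stack <>
after step 6 (#6 pop() → empty): stack <>
after step 7 (#7 pop() → empty): stack <>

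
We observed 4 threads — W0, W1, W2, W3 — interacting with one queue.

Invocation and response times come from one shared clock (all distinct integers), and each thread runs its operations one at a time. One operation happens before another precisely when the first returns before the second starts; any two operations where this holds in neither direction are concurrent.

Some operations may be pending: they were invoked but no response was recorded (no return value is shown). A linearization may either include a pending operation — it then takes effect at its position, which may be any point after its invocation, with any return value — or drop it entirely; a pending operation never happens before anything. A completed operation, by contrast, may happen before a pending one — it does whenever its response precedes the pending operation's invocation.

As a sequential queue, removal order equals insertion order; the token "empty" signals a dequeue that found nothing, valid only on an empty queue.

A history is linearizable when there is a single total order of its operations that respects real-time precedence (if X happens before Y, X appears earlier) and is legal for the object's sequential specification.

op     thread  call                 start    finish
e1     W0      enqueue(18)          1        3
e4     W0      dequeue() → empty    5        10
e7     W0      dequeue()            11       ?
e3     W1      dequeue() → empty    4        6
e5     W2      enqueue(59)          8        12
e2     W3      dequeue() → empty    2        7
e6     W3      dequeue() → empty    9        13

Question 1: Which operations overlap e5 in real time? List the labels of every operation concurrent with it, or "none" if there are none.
Answer: e4, e6, e7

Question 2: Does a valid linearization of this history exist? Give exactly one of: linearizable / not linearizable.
already the first 10 events (up to e4's response at time 10) admit no linearization; the first 9 still do
8 orders of the 4 completed queue ops respect real time; none is legal
including or dropping the 2 pending operations (e5, e6) in any combination fails
for example e1, e2, e3, e4 (pending dropped) fails at step 2: e2 dequeue() → empty is not legal there
for example e1, e2, e4, e3 (pending dropped) fails at step 2: e2 dequeue() → empty is not legal there

not linearizable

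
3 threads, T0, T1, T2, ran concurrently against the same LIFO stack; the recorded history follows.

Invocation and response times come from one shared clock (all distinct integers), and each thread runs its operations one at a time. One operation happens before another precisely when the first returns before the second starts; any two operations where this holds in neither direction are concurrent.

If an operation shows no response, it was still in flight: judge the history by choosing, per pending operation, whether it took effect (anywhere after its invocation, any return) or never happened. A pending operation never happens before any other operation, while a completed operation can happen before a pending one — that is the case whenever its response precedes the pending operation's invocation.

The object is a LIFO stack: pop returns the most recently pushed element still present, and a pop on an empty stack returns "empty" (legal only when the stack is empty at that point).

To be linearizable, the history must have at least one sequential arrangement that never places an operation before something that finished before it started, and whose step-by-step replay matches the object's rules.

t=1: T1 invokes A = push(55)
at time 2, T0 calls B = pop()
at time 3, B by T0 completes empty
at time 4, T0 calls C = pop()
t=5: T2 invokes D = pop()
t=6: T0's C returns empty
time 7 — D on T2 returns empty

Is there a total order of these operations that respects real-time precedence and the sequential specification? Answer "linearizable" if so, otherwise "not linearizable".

one valid linearization: B, C, D
1. B pop() → empty, leaving stack <>
2. C pop() → empty, leaving stack <>
3. D pop() → empty, leaving stack <>

linearizable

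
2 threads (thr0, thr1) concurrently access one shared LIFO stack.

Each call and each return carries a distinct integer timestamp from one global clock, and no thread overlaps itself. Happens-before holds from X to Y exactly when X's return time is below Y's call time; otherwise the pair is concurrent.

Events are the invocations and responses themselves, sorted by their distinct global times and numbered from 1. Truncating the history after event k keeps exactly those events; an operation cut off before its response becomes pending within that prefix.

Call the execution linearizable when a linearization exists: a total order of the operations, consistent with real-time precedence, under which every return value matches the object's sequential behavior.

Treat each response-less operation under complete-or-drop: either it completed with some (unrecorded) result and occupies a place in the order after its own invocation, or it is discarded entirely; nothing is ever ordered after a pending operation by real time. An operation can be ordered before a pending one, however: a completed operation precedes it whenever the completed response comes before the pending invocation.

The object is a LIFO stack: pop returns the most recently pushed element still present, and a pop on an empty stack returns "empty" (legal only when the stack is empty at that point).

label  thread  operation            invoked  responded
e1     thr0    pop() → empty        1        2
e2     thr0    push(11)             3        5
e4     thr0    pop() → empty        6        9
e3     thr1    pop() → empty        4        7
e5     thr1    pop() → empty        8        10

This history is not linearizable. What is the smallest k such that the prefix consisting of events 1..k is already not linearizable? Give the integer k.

events 1..9 are linearizable; a witness order is e1, e3, e2, e5, e4:
after step 1 (e1 pop() → empty): stack <>
after step 2 (e3 pop() → empty): stack <>
after step 3 (e2 push(11)): stack <11>
after step 4 (e5 pop() (pending, included)): stack <>
after step 5 (e4 pop() → empty): stack <>
include event 10 — e5 responding at 10 — and every candidate order breaks
for example e1, e2, e3, e4, e5 fails at step 3: e3 pop() → empty is not legal there
for example e1, e2, e3, e5, e4 fails at step 3: e3 pop() → empty is not legal there

10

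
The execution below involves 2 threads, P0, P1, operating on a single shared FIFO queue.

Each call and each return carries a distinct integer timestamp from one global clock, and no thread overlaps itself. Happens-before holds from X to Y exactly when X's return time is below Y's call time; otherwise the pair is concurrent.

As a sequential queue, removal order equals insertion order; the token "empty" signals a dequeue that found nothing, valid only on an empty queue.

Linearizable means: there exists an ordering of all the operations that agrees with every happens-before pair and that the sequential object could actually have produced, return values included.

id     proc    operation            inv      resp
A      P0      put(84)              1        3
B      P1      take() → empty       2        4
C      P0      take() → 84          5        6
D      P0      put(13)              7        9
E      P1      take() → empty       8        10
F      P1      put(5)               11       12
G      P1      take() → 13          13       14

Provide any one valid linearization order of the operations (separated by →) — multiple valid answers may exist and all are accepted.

B → A → C → E → D → F → G

after step 1 (B take() → empty): queue <>
after step 2 (A put(84)): queue <84>
after step 3 (C take() → 84): queue <>
after step 4 (E take() → empty): queue <>
after step 5 (D put(13)): queue <13>
after step 6 (F put(5)): queue <13,5>
after step 7 (G take() → 13): queue <5>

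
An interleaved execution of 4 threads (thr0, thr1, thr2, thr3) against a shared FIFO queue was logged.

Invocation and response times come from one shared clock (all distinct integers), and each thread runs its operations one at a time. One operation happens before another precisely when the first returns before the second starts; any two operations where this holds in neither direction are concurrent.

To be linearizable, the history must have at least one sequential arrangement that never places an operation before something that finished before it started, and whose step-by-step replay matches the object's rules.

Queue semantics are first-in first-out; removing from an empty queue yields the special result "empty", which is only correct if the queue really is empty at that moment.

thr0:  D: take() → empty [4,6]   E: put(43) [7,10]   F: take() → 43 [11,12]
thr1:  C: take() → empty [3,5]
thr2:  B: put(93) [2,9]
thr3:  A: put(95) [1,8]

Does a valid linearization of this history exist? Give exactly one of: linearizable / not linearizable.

a witness: C, D, E, A, B, F
step 1: C take() → empty — queue <>
step 2: D take() → empty — queue <>
step 3: E put(43) — queue <43>
step 4: A put(95) — queue <43,95>
step 5: B put(93) — queue <43,95,93>
step 6: F take() → 43 — queue <95,93>

linearizable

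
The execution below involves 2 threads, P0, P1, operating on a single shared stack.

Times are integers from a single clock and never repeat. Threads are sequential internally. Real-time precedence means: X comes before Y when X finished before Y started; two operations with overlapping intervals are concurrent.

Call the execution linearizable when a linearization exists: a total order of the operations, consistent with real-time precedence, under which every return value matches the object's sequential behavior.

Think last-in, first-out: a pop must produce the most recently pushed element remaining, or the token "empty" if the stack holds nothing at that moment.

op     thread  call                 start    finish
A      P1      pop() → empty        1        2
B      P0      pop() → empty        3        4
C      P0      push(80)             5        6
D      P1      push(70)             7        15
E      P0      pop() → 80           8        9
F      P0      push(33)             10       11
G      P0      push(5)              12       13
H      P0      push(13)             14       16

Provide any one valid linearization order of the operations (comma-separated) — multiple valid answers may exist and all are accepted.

A, B, C, E, D, F, G, H

step 1: A pop() → empty — stack <>
step 2: B pop() → empty — stack <>
step 3: C push(80) — stack <80>
step 4: E pop() → 80 — stack <>
step 5: D push(70) — stack <70>
step 6: F push(33) — stack <70,33>
step 7: G push(5) — stack <70,33,5>
step 8: H push(13) — stack <70,33,5,13>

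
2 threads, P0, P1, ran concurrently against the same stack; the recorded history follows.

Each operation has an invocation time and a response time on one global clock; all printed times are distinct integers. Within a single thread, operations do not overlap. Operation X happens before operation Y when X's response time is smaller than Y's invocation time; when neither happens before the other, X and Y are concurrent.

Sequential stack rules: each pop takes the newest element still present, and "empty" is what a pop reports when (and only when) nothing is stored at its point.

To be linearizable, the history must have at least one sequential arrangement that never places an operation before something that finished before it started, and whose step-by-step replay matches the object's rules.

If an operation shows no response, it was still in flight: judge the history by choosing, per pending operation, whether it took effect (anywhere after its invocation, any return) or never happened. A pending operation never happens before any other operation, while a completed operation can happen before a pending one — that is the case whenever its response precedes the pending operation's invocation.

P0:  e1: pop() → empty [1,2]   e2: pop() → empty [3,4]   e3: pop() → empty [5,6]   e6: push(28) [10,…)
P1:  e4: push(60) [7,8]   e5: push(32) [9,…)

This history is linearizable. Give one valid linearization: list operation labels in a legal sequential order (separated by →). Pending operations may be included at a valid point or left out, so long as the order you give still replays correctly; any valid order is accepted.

e1 → e2 → e3 → e4

step 1: e1 pop() → empty — stack <>
step 2: e2 pop() → empty — stack <>
step 3: e3 pop() → empty — stack <>
step 4: e4 push(60) — stack <60>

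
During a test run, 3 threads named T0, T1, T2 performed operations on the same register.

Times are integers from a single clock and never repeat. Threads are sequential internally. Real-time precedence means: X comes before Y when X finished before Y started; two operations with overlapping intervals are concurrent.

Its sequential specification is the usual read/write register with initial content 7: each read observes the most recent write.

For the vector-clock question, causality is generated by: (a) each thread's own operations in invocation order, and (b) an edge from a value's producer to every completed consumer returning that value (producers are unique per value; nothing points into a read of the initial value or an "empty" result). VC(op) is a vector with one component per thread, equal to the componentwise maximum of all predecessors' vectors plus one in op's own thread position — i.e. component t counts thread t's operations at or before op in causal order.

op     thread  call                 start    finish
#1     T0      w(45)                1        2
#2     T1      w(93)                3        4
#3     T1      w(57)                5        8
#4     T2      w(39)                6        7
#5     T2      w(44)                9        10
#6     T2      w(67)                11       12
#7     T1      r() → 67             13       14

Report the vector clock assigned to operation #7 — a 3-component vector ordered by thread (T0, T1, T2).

(0, 3, 3)

invoked at 6, #4 has no predecessors; its own T2 bump gives (0, 0, 1)
invoked at 3, #2 has no predecessors; its own T1 bump gives (0, 1, 0)
invoked at 1, #1 has no predecessors; its own T0 bump gives (1, 0, 0)
#5 (invocation 9): componentwise max over VC(#4)=(0, 0, 1), +1 at T2, giving (0, 0, 2)
#3 (invocation 5): componentwise max over VC(#2)=(0, 1, 0), +1 at T1, giving (0, 2, 0)
#6 (invocation 11): componentwise max over VC(#5)=(0, 0, 2), +1 at T2, giving (0, 0, 3)
#7 (invocation 13): componentwise max over VC(#3)=(0, 2, 0), VC(#6)=(0, 0, 3), +1 at T1, giving (0, 3, 3)
target: VC(#7) = (0, 3, 3)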